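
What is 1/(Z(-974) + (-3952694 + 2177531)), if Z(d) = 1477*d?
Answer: -1/3213761 ≈ -3.1116e-7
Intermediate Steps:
1/(Z(-974) + (-3952694 + 2177531)) = 1/(1477*(-974) + (-3952694 + 2177531)) = 1/(-1438598 - 1775163) = 1/(-3213761) = -1/3213761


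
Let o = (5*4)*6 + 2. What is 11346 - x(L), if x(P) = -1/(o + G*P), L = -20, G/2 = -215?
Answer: 98959813/8722 ≈ 11346.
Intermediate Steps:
G = -430 (G = 2*(-215) = -430)
o = 122 (o = 20*6 + 2 = 120 + 2 = 122)
x(P) = -1/(122 - 430*P)
11346 - x(L) = 11346 - 1/(2*(-61 + 215*(-20))) = 11346 - 1/(2*(-61 - 4300)) = 11346 - 1/(2*(-4361)) = 11346 - (-1)/(2*4361) = 11346 - 1*(-1/8722) = 11346 + 1/8722 = 98959813/8722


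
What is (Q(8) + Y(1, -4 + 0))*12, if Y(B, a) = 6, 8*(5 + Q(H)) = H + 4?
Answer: 30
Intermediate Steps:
Q(H) = -9/2 + H/8 (Q(H) = -5 + (H + 4)/8 = -5 + (4 + H)/8 = -5 + (½ + H/8) = -9/2 + H/8)
(Q(8) + Y(1, -4 + 0))*12 = ((-9/2 + (⅛)*8) + 6)*12 = ((-9/2 + 1) + 6)*12 = (-7/2 + 6)*12 = (5/2)*12 = 30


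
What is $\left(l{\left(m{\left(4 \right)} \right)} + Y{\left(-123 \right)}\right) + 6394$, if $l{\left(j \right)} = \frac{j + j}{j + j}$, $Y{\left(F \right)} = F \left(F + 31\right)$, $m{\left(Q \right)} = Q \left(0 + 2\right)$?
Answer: $17711$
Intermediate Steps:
$m{\left(Q \right)} = 2 Q$ ($m{\left(Q \right)} = Q 2 = 2 Q$)
$Y{\left(F \right)} = F \left(31 + F\right)$
$l{\left(j \right)} = 1$ ($l{\left(j \right)} = \frac{2 j}{2 j} = 2 j \frac{1}{2 j} = 1$)
$\left(l{\left(m{\left(4 \right)} \right)} + Y{\left(-123 \right)}\right) + 6394 = \left(1 - 123 \left(31 - 123\right)\right) + 6394 = \left(1 - -11316\right) + 6394 = \left(1 + 11316\right) + 6394 = 11317 + 6394 = 17711$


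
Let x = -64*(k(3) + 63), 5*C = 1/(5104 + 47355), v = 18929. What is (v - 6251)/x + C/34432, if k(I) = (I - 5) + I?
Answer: -447263073329/144501463040 ≈ -3.0952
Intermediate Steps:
k(I) = -5 + 2*I (k(I) = (-5 + I) + I = -5 + 2*I)
C = 1/262295 (C = 1/(5*(5104 + 47355)) = (1/5)/52459 = (1/5)*(1/52459) = 1/262295 ≈ 3.8125e-6)
x = -4096 (x = -64*((-5 + 2*3) + 63) = -64*((-5 + 6) + 63) = -64*(1 + 63) = -64*64 = -4096)
(v - 6251)/x + C/34432 = (18929 - 6251)/(-4096) + (1/262295)/34432 = 12678*(-1/4096) + (1/262295)*(1/34432) = -6339/2048 + 1/9031341440 = -447263073329/144501463040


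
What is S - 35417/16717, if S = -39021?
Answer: -652349474/16717 ≈ -39023.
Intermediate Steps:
S - 35417/16717 = -39021 - 35417/16717 = -652349474/16717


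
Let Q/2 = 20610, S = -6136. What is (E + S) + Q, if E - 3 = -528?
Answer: 34559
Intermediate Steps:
E = -525 (E = 3 - 528 = -525)
Q = 41220 (Q = 2*20610 = 41220)
(E + S) + Q = (-525 - 6136) + 41220 = -6661 + 41220 = 34559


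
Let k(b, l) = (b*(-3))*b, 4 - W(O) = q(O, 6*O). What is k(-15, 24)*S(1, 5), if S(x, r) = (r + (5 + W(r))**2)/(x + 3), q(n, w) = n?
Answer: -14175/4 ≈ -3543.8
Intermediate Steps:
W(O) = 4 - O
k(b, l) = -3*b**2 (k(b, l) = (-3*b)*b = -3*b**2)
S(x, r) = (r + (9 - r)**2)/(3 + x) (S(x, r) = (r + (5 + (4 - r))**2)/(x + 3) = (r + (9 - r)**2)/(3 + x))
k(-15, 24)*S(1, 5) = (-3*(-15)**2)*((5 + (-9 + 5)**2)/(3 + 1)) = (-3*225)*((5 + (-4)**2)/4) = -675*(5 + 16)/4 = -675*21/4 = -14175/4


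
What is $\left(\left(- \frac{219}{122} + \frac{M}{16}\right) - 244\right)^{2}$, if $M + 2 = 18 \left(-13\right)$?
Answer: $\frac{4041526329}{59536} \approx 67884.0$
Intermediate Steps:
$M = -236$ ($M = -2 + 18 \left(-13\right) = -2 - 234 = -236$)
$\left(\left(- \frac{219}{122} + \frac{M}{16}\right) - 244\right)^{2} = \left(\left(- \frac{219}{122} - \frac{236}{16}\right) - 244\right)^{2} = \left(\left(\left(-219\right) \frac{1}{122} - \frac{59}{4}\right) - 244\right)^{2} = \left(\left(- \frac{219}{122} - \frac{59}{4}\right) - 244\right)^{2} = \left(- \frac{4037}{244} - 244\right)^{2} = \left(- \frac{63573}{244}\right)^{2} = \frac{4041526329}{59536}$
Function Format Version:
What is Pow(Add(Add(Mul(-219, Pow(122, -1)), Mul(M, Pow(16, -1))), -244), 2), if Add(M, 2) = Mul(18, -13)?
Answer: Rational(4041526329, 59536) ≈ 67884.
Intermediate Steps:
M = -236 (M = Add(-2, Mul(18, -13)) = Add(-2, -234) = -236)
Pow(Add(Add(Mul(-219, Pow(122, -1)), Mul(M, Pow(16, -1))), -244), 2) = Pow(Add(Add(Mul(-219, Pow(122, -1)), Mul(-236, Pow(16, -1))), -244), 2) = Pow(Add(Add(Mul(-219, Rational(1, 122)), Mul(-236, Rational(1, 16))), -244), 2) = Pow(Add(Add(Rational(-219, 122), Rational(-59, 4)), -244), 2) = Pow(Add(Rational(-4037, 244), -244), 2) = Pow(Rational(-63573, 244), 2) = Rational(4041526329, 59536)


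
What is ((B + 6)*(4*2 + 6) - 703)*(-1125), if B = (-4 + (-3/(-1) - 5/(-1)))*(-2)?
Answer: 822375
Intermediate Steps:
B = -8 (B = (-4 + (-3*(-1) - 5*(-1)))*(-2) = (-4 + (3 + 5))*(-2) = (-4 + 8)*(-2) = 4*(-2) = -8)
((B + 6)*(4*2 + 6) - 703)*(-1125) = ((-8 + 6)*(4*2 + 6) - 703)*(-1125) = (-2*(8 + 6) - 703)*(-1125) = (-2*14 - 703)*(-1125) = (-28 - 703)*(-1125) = -731*(-1125) = 822375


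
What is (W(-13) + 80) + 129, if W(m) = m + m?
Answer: 183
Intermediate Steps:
W(m) = 2*m
(W(-13) + 80) + 129 = (2*(-13) + 80) + 129 = (-26 + 80) + 129 = 54 + 129 = 183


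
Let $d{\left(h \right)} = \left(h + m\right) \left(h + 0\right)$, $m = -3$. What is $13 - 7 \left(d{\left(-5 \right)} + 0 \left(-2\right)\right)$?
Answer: $-267$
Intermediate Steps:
$d{\left(h \right)} = h \left(-3 + h\right)$ ($d{\left(h \right)} = \left(h - 3\right) \left(h + 0\right) = \left(-3 + h\right) h = h \left(-3 + h\right)$)
$13 - 7 \left(d{\left(-5 \right)} + 0 \left(-2\right)\right) = 13 - 7 \left(- 5 \left(-3 - 5\right) + 0 \left(-2\right)\right) = 13 - 7 \left(\left(-5\right) \left(-8\right) + 0\right) = 13 - 7 \left(40 + 0\right) = 13 - 280 = -267$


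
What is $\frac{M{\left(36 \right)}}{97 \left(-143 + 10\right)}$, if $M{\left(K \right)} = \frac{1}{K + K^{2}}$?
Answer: $- \frac{1}{17184132} \approx -5.8193 \cdot 10^{-8}$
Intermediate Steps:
$\frac{M{\left(36 \right)}}{97 \left(-143 + 10\right)} = \frac{\frac{1}{36} \frac{1}{1 + 36}}{97 \left(-143 + 10\right)} = \frac{\frac{1}{36} \cdot \frac{1}{37}}{97 \left(-133\right)} = \frac{\frac{1}{36} \cdot \frac{1}{37}}{-12901} = \frac{1}{1332} \left(- \frac{1}{12901}\right) = - \frac{1}{17184132}$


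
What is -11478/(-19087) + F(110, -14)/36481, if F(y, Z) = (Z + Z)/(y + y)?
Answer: 23029956881/38297206585 ≈ 0.60135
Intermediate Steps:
F(y, Z) = Z/y (F(y, Z) = (2*Z)/((2*y)) = (2*Z)*(1/(2*y)) = Z/y)
-11478/(-19087) + F(110, -14)/36481 = -11478/(-19087) - 14/110/36481 = -11478*(-1/19087) - 14*1/110*(1/36481) = 11478/19087 - 7/55*1/36481 = 11478/19087 - 7/2006455 = 23029956881/38297206585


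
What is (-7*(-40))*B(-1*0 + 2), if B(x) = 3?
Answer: 840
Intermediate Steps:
(-7*(-40))*B(-1*0 + 2) = -7*(-40)*3 = 280*3 = 840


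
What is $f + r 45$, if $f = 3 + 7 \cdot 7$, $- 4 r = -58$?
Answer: $\frac{1409}{2} \approx 704.5$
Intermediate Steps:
$r = \frac{29}{2}$ ($r = \left(- \frac{1}{4}\right) \left(-58\right) = \frac{29}{2} \approx 14.5$)
$f = 52$ ($f = 3 + 49 = 52$)
$f + r 45 = 52 + \frac{29}{2} \cdot 45 = 52 + \frac{1305}{2} = \frac{1409}{2}$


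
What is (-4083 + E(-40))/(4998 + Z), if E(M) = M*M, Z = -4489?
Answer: -2483/509 ≈ -4.8782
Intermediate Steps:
E(M) = M²
(-4083 + E(-40))/(4998 + Z) = (-4083 + (-40)²)/(4998 - 4489) = (-4083 + 1600)/509 = -2483*1/509 = -2483/509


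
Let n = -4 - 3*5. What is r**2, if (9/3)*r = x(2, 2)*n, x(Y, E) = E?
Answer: 1444/9 ≈ 160.44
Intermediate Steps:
n = -19 (n = -4 - 15 = -19)
r = -38/3 (r = (2*(-19))/3 = (1/3)*(-38) = -38/3 ≈ -12.667)
r**2 = (-38/3)**2 = 1444/9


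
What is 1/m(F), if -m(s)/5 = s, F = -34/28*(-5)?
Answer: -14/425 ≈ -0.032941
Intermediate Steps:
F = 85/14 (F = -34*1/28*(-5) = -17/14*(-5) = 85/14 ≈ 6.0714)
m(s) = -5*s
1/m(F) = 1/(-5*85/14) = 1/(-425/14) = -14/425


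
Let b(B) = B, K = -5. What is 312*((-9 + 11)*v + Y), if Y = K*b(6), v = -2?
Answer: -10608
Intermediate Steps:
Y = -30 (Y = -5*6 = -30)
312*((-9 + 11)*v + Y) = 312*((-9 + 11)*(-2) - 30) = 312*(2*(-2) - 30) = 312*(-4 - 30) = 312*(-34) = -10608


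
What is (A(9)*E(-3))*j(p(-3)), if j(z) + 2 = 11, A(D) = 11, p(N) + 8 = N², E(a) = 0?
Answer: 0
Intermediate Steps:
p(N) = -8 + N²
j(z) = 9 (j(z) = -2 + 11 = 9)
(A(9)*E(-3))*j(p(-3)) = (11*0)*9 = 0*9 = 0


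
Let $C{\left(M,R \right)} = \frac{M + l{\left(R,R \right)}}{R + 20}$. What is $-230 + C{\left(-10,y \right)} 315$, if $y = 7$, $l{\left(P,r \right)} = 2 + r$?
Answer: $- \frac{725}{3} \approx -241.67$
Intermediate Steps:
$C{\left(M,R \right)} = \frac{2 + M + R}{20 + R}$ ($C{\left(M,R \right)} = \frac{M + \left(2 + R\right)}{R + 20} = \frac{2 + M + R}{20 + R}$)
$-230 + C{\left(-10,y \right)} 315 = -230 + \frac{2 - 10 + 7}{20 + 7} \cdot 315 = -230 + \frac{1}{27} \left(-1\right) 315 = -230 - \frac{35}{3} = - \frac{725}{3}$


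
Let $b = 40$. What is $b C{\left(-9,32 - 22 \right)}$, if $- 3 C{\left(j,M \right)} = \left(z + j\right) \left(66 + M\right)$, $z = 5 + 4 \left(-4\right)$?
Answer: $\frac{60800}{3} \approx 20267.0$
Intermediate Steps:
$z = -11$ ($z = 5 - 16 = -11$)
$C{\left(j,M \right)} = - \frac{\left(-11 + j\right) \left(66 + M\right)}{3}$
$b C{\left(-9,32 - 22 \right)} = 40 \left(242 - -198 + \frac{11 \left(32 - 22\right)}{3} - \frac{1}{3} \left(32 - 22\right) \left(-9\right)\right) = 40 \left(242 + 198 + \frac{11 \left(32 - 22\right)}{3} - \frac{1}{3} \left(32 - 22\right) \left(-9\right)\right) = 40 \left(242 + 198 + \frac{11}{3} \cdot 10 - \frac{10}{3} \left(-9\right)\right) = 40 \left(242 + 198 + \frac{110}{3} + 30\right) = 40 \cdot \frac{1520}{3} = \frac{60800}{3}$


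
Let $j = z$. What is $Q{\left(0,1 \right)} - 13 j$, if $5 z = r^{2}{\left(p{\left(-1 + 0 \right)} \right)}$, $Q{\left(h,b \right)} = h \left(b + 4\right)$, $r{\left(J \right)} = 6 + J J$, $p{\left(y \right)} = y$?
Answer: $- \frac{637}{5} \approx -127.4$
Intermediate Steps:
$r{\left(J \right)} = 6 + J^{2}$
$Q{\left(h,b \right)} = h \left(4 + b\right)$
$z = \frac{49}{5}$ ($z = \frac{\left(6 + \left(-1 + 0\right)^{2}\right)^{2}}{5} = \frac{\left(6 + \left(-1\right)^{2}\right)^{2}}{5} = \frac{\left(6 + 1\right)^{2}}{5} = \frac{7^{2}}{5} = \frac{1}{5} \cdot 49 = \frac{49}{5} \approx 9.8$)
$j = \frac{49}{5} \approx 9.8$
$Q{\left(0,1 \right)} - 13 j = 0 \left(4 + 1\right) - \frac{637}{5} = 0 \cdot 5 - \frac{637}{5} = 0 - \frac{637}{5} = - \frac{637}{5}$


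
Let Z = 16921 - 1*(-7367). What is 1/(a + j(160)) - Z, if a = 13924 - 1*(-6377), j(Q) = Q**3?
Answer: -99976718687/4116301 ≈ -24288.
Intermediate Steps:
a = 20301 (a = 13924 + 6377 = 20301)
Z = 24288 (Z = 16921 + 7367 = 24288)
1/(a + j(160)) - Z = 1/(20301 + 160**3) - 1*24288 = 1/(20301 + 4096000) - 24288 = 1/4116301 - 24288 = -99976718687/4116301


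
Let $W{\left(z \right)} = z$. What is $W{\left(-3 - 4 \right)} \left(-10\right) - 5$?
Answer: $65$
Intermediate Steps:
$W{\left(-3 - 4 \right)} \left(-10\right) - 5 = \left(-3 - 4\right) \left(-10\right) - 5 = \left(-7\right) \left(-10\right) - 5 = 70 - 5 = 65$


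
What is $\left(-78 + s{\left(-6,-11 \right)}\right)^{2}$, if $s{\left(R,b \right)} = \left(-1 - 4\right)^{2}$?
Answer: $2809$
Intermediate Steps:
$s{\left(R,b \right)} = 25$ ($s{\left(R,b \right)} = \left(-5\right)^{2} = 25$)
$\left(-78 + s{\left(-6,-11 \right)}\right)^{2} = \left(-78 + 25\right)^{2} = \left(-53\right)^{2} = 2809$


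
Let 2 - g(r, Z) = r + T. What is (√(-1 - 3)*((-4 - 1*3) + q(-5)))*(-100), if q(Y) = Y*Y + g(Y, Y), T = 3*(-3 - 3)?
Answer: -8600*I ≈ -8600.0*I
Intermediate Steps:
T = -18 (T = 3*(-6) = -18)
g(r, Z) = 20 - r (g(r, Z) = 2 - (r - 18) = 2 - (-18 + r) = 2 + (18 - r) = 20 - r)
q(Y) = 20 + Y² - Y (q(Y) = Y*Y + (20 - Y) = Y² + (20 - Y) = 20 + Y² - Y)
(√(-1 - 3)*((-4 - 1*3) + q(-5)))*(-100) = (√(-1 - 3)*((-4 - 1*3) + (20 + (-5)² - 1*(-5))))*(-100) = (√(-4)*((-4 - 3) + (20 + 25 + 5)))*(-100) = ((2*I)*(-7 + 50))*(-100) = ((2*I)*43)*(-100) = (86*I)*(-100) = -8600*I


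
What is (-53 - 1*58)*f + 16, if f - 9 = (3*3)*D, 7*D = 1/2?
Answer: -14761/14 ≈ -1054.4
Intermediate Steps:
D = 1/14 (D = (1/7)/2 = (1/7)*(1/2) = 1/14 ≈ 0.071429)
f = 135/14 (f = 9 + (3*3)*(1/14) = 9 + 9*(1/14) = 9 + 9/14 = 135/14 ≈ 9.6429)
(-53 - 1*58)*f + 16 = (-53 - 1*58)*(135/14) + 16 = (-53 - 58)*(135/14) + 16 = -111*135/14 + 16 = -14985/14 + 16 = -14761/14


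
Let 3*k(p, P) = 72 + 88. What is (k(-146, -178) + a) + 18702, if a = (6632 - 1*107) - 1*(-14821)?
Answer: 120304/3 ≈ 40101.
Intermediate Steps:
k(p, P) = 160/3 (k(p, P) = (72 + 88)/3 = (1/3)*160 = 160/3)
a = 21346 (a = (6632 - 107) + 14821 = 6525 + 14821 = 21346)
(k(-146, -178) + a) + 18702 = (160/3 + 21346) + 18702 = 64198/3 + 18702 = 120304/3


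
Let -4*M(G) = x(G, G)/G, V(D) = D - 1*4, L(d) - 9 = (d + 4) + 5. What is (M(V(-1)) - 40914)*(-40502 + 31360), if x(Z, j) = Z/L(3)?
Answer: 2244215381/6 ≈ 3.7404e+8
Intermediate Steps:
L(d) = 18 + d (L(d) = 9 + ((d + 4) + 5) = 9 + ((4 + d) + 5) = 9 + (9 + d) = 18 + d)
x(Z, j) = Z/21 (x(Z, j) = Z/(18 + 3) = Z/21)
V(D) = -4 + D (V(D) = D - 4 = -4 + D)
M(G) = -1/84 (M(G) = -G/21/(4*G) = -¼*1/21 = -1/84)
(M(V(-1)) - 40914)*(-40502 + 31360) = (-1/84 - 40914)*(-40502 + 31360) = -3436777/84*(-9142) = 2244215381/6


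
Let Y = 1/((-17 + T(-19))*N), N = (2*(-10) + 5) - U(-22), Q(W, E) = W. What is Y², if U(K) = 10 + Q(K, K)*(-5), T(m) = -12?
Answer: 1/15327225 ≈ 6.5243e-8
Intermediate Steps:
U(K) = 10 - 5*K (U(K) = 10 + K*(-5) = 10 - 5*K)
N = -135 (N = (2*(-10) + 5) - (10 - 5*(-22)) = (-20 + 5) - (10 + 110) = -15 - 1*120 = -15 - 120 = -135)
Y = 1/3915 (Y = 1/(-17 - 12*(-135)) = -1/135/(-29) = -1/29*(-1/135) = 1/3915 ≈ 0.00025543)
Y² = (1/3915)² = 1/15327225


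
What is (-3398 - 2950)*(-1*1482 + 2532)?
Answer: -6665400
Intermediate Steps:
(-3398 - 2950)*(-1*1482 + 2532) = -6348*(-1482 + 2532) = -6348*1050 = -6665400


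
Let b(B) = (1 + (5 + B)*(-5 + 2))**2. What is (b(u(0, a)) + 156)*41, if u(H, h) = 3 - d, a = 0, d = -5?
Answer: 65600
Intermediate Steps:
u(H, h) = 8 (u(H, h) = 3 - 1*(-5) = 3 + 5 = 8)
b(B) = (-14 - 3*B)**2 (b(B) = (1 + (5 + B)*(-3))**2 = (1 + (-15 - 3*B))**2 = (-14 - 3*B)**2)
(b(u(0, a)) + 156)*41 = ((14 + 3*8)**2 + 156)*41 = ((14 + 24)**2 + 156)*41 = (38**2 + 156)*41 = (1444 + 156)*41 = 1600*41 = 65600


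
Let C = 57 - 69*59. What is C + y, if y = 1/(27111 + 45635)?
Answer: -292002443/72746 ≈ -4014.0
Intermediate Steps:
y = 1/72746 ≈ 1.3746e-5
C = -4014 (C = 57 - 4071 = -4014)
C + y = -4014 + 1/72746 = -292002443/72746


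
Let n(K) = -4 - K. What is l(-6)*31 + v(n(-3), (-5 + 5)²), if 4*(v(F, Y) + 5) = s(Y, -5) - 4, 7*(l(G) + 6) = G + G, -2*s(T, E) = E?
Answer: -13693/56 ≈ -244.52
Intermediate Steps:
s(T, E) = -E/2
l(G) = -6 + 2*G/7 (l(G) = -6 + (G + G)/7 = -6 + (2*G)/7 = -6 + 2*G/7)
v(F, Y) = -43/8 (v(F, Y) = -5 + (-½*(-5) - 4)/4 = -5 + (5/2 - 4)/4 = -5 + (¼)*(-3/2) = -5 - 3/8 = -43/8)
l(-6)*31 + v(n(-3), (-5 + 5)²) = (-6 + (2/7)*(-6))*31 - 43/8 = (-6 - 12/7)*31 - 43/8 = -54/7*31 - 43/8 = -1674/7 - 43/8 = -13693/56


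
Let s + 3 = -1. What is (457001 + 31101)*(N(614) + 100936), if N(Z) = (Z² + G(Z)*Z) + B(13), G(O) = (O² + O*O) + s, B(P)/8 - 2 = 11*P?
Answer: 226199998939848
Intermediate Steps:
B(P) = 16 + 88*P (B(P) = 16 + 8*(11*P) = 16 + 88*P)
s = -4 (s = -3 - 1 = -4)
G(O) = -4 + 2*O² (G(O) = (O² + O*O) - 4 = (O² + O²) - 4 = 2*O² - 4 = -4 + 2*O²)
N(Z) = 1160 + Z² + Z*(-4 + 2*Z²) (N(Z) = (Z² + (-4 + 2*Z²)*Z) + (16 + 88*13) = (Z² + Z*(-4 + 2*Z²)) + (16 + 1144) = (Z² + Z*(-4 + 2*Z²)) + 1160 = 1160 + Z² + Z*(-4 + 2*Z²))
(457001 + 31101)*(N(614) + 100936) = (457001 + 31101)*((1160 + 614² + 2*614*(-2 + 614²)) + 100936) = 488102*((1160 + 376996 + 2*614*(-2 + 376996)) + 100936) = 488102*((1160 + 376996 + 2*614*376994) + 100936) = 488102*((1160 + 376996 + 462948632) + 100936) = 488102*(463326788 + 100936) = 488102*463427724 = 226199998939848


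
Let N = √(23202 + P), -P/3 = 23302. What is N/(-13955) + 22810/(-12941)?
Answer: -22810/12941 - 4*I*√2919/13955 ≈ -1.7626 - 0.015486*I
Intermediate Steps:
P = -69906 (P = -3*23302 = -69906)
N = 4*I*√2919 (N = √(23202 - 69906) = √(-46704) = 4*I*√2919 ≈ 216.11*I)
N/(-13955) + 22810/(-12941) = (4*I*√2919)/(-13955) + 22810/(-12941) = (4*I*√2919)*(-1/13955) + 22810*(-1/12941) = -4*I*√2919/13955 - 22810/12941 = -22810/12941 - 4*I*√2919/13955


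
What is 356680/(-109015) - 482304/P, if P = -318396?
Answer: -6474216/3684707 ≈ -1.7570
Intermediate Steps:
356680/(-109015) - 482304/P = 356680/(-109015) - 482304/(-318396) = 356680*(-1/109015) - 482304*(-1/318396) = -71336/21803 + 256/169 = -6474216/3684707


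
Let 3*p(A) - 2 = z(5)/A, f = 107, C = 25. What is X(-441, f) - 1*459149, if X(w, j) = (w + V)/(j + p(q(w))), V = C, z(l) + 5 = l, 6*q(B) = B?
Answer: -148306375/323 ≈ -4.5915e+5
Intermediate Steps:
q(B) = B/6
z(l) = -5 + l
V = 25
p(A) = 2/3 (p(A) = 2/3 + ((-5 + 5)/A)/3 = 2/3 + (0/A)/3 = 2/3 + (1/3)*0 = 2/3 + 0 = 2/3)
X(w, j) = (25 + w)/(2/3 + j) (X(w, j) = (w + 25)/(j + 2/3) = (25 + w)/(2/3 + j))
X(-441, f) - 1*459149 = 3*(25 - 441)/(2 + 3*107) - 1*459149 = 3*(-416)/(2 + 321) - 459149 = 3*(-416)/323 - 459149 = 3*(1/323)*(-416) - 459149 = -1248/323 - 459149 = -148306375/323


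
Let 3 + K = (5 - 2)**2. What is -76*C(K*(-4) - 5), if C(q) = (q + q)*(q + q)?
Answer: -255664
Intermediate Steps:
K = 6 (K = -3 + (5 - 2)**2 = -3 + 3**2 = -3 + 9 = 6)
C(q) = 4*q**2 (C(q) = (2*q)*(2*q) = 4*q**2)
-76*C(K*(-4) - 5) = -304*(6*(-4) - 5)**2 = -304*(-24 - 5)**2 = -304*(-29)**2 = -304*841 = -76*3364 = -255664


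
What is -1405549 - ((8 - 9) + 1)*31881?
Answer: -1405549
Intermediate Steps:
-1405549 - ((8 - 9) + 1)*31881 = -1405549 - (-1 + 1)*31881 = -1405549 - 0*31881 = -1405549 - 1*0 = -1405549 + 0 = -1405549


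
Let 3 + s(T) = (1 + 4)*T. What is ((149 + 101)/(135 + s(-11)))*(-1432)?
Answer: -358000/77 ≈ -4649.4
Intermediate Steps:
s(T) = -3 + 5*T (s(T) = -3 + (1 + 4)*T = -3 + 5*T)
((149 + 101)/(135 + s(-11)))*(-1432) = ((149 + 101)/(135 + (-3 + 5*(-11))))*(-1432) = (250/(135 + (-3 - 55)))*(-1432) = (250/(135 - 58))*(-1432) = (250/77)*(-1432) = -358000/77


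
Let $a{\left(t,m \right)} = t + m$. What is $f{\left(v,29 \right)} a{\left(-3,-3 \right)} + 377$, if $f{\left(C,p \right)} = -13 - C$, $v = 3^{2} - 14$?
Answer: $425$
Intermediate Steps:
$v = -5$ ($v = 9 - 14 = -5$)
$a{\left(t,m \right)} = m + t$
$f{\left(v,29 \right)} a{\left(-3,-3 \right)} + 377 = \left(-13 - -5\right) \left(-3 - 3\right) + 377 = \left(-13 + 5\right) \left(-6\right) + 377 = \left(-8\right) \left(-6\right) + 377 = 48 + 377 = 425$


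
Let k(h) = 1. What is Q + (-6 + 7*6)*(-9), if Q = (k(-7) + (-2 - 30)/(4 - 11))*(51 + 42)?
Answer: 1359/7 ≈ 194.14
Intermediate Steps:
Q = 3627/7 (Q = (1 + (-2 - 30)/(4 - 11))*(51 + 42) = (1 - 32/(-7))*93 = (1 - 32*(-⅐))*93 = (1 + 32/7)*93 = (39/7)*93 = 3627/7 ≈ 518.14)
Q + (-6 + 7*6)*(-9) = 3627/7 + (-6 + 7*6)*(-9) = 3627/7 + (-6 + 42)*(-9) = 3627/7 + 36*(-9) = 3627/7 - 324 = 1359/7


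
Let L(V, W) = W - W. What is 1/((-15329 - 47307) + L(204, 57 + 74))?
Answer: -1/62636 ≈ -1.5965e-5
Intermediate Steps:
L(V, W) = 0
1/((-15329 - 47307) + L(204, 57 + 74)) = 1/((-15329 - 47307) + 0) = 1/(-62636 + 0) = 1/(-62636) = -1/62636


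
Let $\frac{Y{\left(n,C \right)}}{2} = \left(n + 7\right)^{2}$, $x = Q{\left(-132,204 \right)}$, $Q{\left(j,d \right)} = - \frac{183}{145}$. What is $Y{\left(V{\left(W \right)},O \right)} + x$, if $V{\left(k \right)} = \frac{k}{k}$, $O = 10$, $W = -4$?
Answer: $\frac{18377}{145} \approx 126.74$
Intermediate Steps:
$V{\left(k \right)} = 1$
$Q{\left(j,d \right)} = - \frac{183}{145}$ ($Q{\left(j,d \right)} = \left(-183\right) \frac{1}{145} = - \frac{183}{145}$)
$x = - \frac{183}{145} \approx -1.2621$
$Y{\left(n,C \right)} = 2 \left(7 + n\right)^{2}$ ($Y{\left(n,C \right)} = 2 \left(n + 7\right)^{2} = 2 \left(7 + n\right)^{2}$)
$Y{\left(V{\left(W \right)},O \right)} + x = 2 \left(7 + 1\right)^{2} - \frac{183}{145} = 2 \cdot 8^{2} - \frac{183}{145} = 2 \cdot 64 - \frac{183}{145} = 128 - \frac{183}{145} = \frac{18377}{145}$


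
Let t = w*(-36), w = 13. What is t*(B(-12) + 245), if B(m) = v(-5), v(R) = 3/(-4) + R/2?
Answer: -113139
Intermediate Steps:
v(R) = -3/4 + R/2 (v(R) = 3*(-1/4) + R*(1/2) = -3/4 + R/2)
B(m) = -13/4 (B(m) = -3/4 + (1/2)*(-5) = -3/4 - 5/2 = -13/4)
t = -468 (t = 13*(-36) = -468)
t*(B(-12) + 245) = -468*(-13/4 + 245) = -468*967/4 = -113139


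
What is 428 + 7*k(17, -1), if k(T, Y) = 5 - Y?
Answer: 470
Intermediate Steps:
428 + 7*k(17, -1) = 428 + 7*(5 - 1*(-1)) = 428 + 7*(5 + 1) = 428 + 7*6 = 428 + 42 = 470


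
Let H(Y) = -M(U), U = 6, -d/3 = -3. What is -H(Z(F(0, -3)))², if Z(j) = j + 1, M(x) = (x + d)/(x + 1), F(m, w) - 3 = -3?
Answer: -225/49 ≈ -4.5918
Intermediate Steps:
d = 9 (d = -3*(-3) = 9)
F(m, w) = 0 (F(m, w) = 3 - 3 = 0)
M(x) = (9 + x)/(1 + x) (M(x) = (x + 9)/(x + 1) = (9 + x)/(1 + x))
Z(j) = 1 + j
H(Y) = -15/7 (H(Y) = -(9 + 6)/(1 + 6) = -15/7)
-H(Z(F(0, -3)))² = -(-15/7)² = -1*225/49 = -225/49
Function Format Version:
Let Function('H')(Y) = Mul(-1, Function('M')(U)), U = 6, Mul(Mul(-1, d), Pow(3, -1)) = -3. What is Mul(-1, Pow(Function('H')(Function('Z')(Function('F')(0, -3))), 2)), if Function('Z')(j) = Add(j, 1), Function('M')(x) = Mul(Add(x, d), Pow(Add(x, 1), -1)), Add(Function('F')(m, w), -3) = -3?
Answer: Rational(-225, 49) ≈ -4.5918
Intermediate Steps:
d = 9 (d = Mul(-3, -3) = 9)
Function('F')(m, w) = 0 (Function('F')(m, w) = Add(3, -3) = 0)
Function('M')(x) = Mul(Pow(Add(1, x), -1), Add(9, x)) (Function('M')(x) = Mul(Add(x, 9), Pow(Add(x, 1), -1)) = Mul(Add(9, x), Pow(Add(1, x), -1)) = Mul(Pow(Add(1, x), -1), Add(9, x)))
Function('Z')(j) = Add(1, j)
Function('H')(Y) = Rational(-15, 7) (Function('H')(Y) = Mul(-1, Mul(Pow(Add(1, 6), -1), Add(9, 6))) = Mul(-1, Mul(Pow(7, -1), 15)) = Mul(-1, Mul(Rational(1, 7), 15)) = Mul(-1, Rational(15, 7)) = Rational(-15, 7))
Mul(-1, Pow(Function('H')(Function('Z')(Function('F')(0, -3))), 2)) = Mul(-1, Pow(Rational(-15, 7), 2)) = Mul(-1, Rational(225, 49)) = Rational(-225, 49)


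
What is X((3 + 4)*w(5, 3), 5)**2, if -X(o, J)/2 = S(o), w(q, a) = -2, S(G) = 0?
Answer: 0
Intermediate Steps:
X(o, J) = 0 (X(o, J) = -2*0 = 0)
X((3 + 4)*w(5, 3), 5)**2 = 0**2 = 0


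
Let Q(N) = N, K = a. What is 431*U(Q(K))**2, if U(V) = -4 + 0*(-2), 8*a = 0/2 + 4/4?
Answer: 6896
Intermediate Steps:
a = 1/8 (a = (0/2 + 4/4)/8 = (0*(1/2) + 4*(1/4))/8 = (0 + 1)/8 = (1/8)*1 = 1/8 ≈ 0.12500)
K = 1/8 ≈ 0.12500
U(V) = -4 (U(V) = -4 + 0 = -4)
431*U(Q(K))**2 = 431*(-4)**2 = 431*16 = 6896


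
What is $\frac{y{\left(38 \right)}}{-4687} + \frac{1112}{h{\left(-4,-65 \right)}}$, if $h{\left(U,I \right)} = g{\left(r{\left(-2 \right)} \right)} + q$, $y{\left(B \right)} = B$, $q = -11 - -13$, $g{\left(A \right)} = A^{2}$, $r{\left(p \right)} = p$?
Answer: $\frac{2605858}{14061} \approx 185.33$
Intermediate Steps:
$q = 2$ ($q = -11 + 13 = 2$)
$h{\left(U,I \right)} = 6$ ($h{\left(U,I \right)} = \left(-2\right)^{2} + 2 = 4 + 2 = 6$)
$\frac{y{\left(38 \right)}}{-4687} + \frac{1112}{h{\left(-4,-65 \right)}} = \frac{38}{-4687} + \frac{1112}{6} = 38 \left(- \frac{1}{4687}\right) + 1112 \cdot \frac{1}{6} = - \frac{38}{4687} + \frac{556}{3} = \frac{2605858}{14061}$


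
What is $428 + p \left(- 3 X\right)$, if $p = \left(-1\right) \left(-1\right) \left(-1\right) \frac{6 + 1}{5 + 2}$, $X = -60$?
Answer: $248$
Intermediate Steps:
$p = -1$ ($p = 1 \left(-1\right) \frac{7}{7} = - \frac{7}{7} = \left(-1\right) 1 = -1$)
$428 + p \left(- 3 X\right) = 428 - \left(-3\right) \left(-60\right) = 428 - 180 = 248$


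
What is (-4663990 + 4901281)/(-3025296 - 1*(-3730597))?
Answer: 237291/705301 ≈ 0.33644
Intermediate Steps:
(-4663990 + 4901281)/(-3025296 - 1*(-3730597)) = 237291/(-3025296 + 3730597) = 237291/705301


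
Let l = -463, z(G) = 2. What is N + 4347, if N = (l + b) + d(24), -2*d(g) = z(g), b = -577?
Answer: 3306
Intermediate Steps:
d(g) = -1 (d(g) = -½*2 = -1)
N = -1041 (N = (-463 - 577) - 1 = -1040 - 1 = -1041)
N + 4347 = -1041 + 4347 = 3306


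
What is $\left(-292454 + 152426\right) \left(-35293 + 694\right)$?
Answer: $4844828772$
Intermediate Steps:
$\left(-292454 + 152426\right) \left(-35293 + 694\right) = \left(-140028\right) \left(-34599\right) = 4844828772$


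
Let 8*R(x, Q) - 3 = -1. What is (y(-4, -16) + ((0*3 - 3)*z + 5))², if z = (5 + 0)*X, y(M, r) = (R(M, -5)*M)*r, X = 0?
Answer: 441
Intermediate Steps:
R(x, Q) = ¼ (R(x, Q) = 3/8 + (⅛)*(-1) = 3/8 - ⅛ = ¼)
y(M, r) = M*r/4 (y(M, r) = (M/4)*r = M*r/4)
z = 0 (z = (5 + 0)*0 = 5*0 = 0)
(y(-4, -16) + ((0*3 - 3)*z + 5))² = ((¼)*(-4)*(-16) + ((0*3 - 3)*0 + 5))² = (16 + ((0 - 3)*0 + 5))² = (16 + (-3*0 + 5))² = (16 + (0 + 5))² = (16 + 5)² = 21² = 441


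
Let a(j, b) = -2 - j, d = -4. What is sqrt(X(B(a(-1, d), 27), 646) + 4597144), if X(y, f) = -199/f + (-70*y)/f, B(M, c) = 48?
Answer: 3*sqrt(213162160710)/646 ≈ 2144.1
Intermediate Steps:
X(y, f) = -199/f - 70*y/f
sqrt(X(B(a(-1, d), 27), 646) + 4597144) = sqrt((-199 - 70*48)/646 + 4597144) = sqrt((-199 - 3360)/646 + 4597144) = sqrt((1/646)*(-3559) + 4597144) = sqrt(-3559/646 + 4597144) = sqrt(2969751465/646) = 3*sqrt(213162160710)/646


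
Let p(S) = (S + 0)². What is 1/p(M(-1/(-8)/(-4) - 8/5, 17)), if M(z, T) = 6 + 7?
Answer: 1/169 ≈ 0.0059172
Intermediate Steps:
M(z, T) = 13
p(S) = S²
1/p(M(-1/(-8)/(-4) - 8/5, 17)) = 1/(13²) = 1/169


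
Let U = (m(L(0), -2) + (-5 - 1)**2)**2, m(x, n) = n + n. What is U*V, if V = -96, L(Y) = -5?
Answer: -98304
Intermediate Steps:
m(x, n) = 2*n
U = 1024 (U = (2*(-2) + (-5 - 1)**2)**2 = (-4 + (-6)**2)**2 = (-4 + 36)**2 = 32**2 = 1024)
U*V = 1024*(-96) = -98304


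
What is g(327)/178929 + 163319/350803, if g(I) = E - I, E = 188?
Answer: 29173743734/62768829987 ≈ 0.46478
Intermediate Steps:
g(I) = 188 - I
g(327)/178929 + 163319/350803 = (188 - 1*327)/178929 + 163319/350803 = (188 - 327)*(1/178929) + 163319*(1/350803) = -139*1/178929 + 163319/350803 = -139/178929 + 163319/350803 = 29173743734/62768829987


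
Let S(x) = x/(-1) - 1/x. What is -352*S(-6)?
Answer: -6512/3 ≈ -2170.7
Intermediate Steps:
S(x) = -x - 1/x (S(x) = x*(-1) - 1/x = -x - 1/x)
-352*S(-6) = -352*(-1*(-6) - 1/(-6)) = -352*(6 - 1*(-1/6)) = -352*(6 + 1/6) = -352*37/6 = -6512/3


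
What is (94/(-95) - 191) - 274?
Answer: -44269/95 ≈ -465.99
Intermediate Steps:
(94/(-95) - 191) - 274 = (94*(-1/95) - 191) - 274 = (-94/95 - 191) - 274 = -18239/95 - 274 = -44269/95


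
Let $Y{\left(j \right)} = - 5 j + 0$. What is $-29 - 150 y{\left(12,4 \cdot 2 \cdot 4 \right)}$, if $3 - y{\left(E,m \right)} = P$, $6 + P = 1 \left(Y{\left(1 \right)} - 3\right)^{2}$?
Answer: $8221$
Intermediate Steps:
$Y{\left(j \right)} = - 5 j$
$P = 58$ ($P = -6 + 1 \left(\left(-5\right) 1 - 3\right)^{2} = -6 + 1 \left(-5 - 3\right)^{2} = -6 + 1 \left(-8\right)^{2} = -6 + 1 \cdot 64 = -6 + 64 = 58$)
$y{\left(E,m \right)} = -55$ ($y{\left(E,m \right)} = 3 - 58 = -55$)
$-29 - 150 y{\left(12,4 \cdot 2 \cdot 4 \right)} = -29 - -8250 = -29 + 8250 = 8221$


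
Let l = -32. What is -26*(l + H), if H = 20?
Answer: 312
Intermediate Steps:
-26*(l + H) = -26*(-32 + 20) = -26*(-12) = 312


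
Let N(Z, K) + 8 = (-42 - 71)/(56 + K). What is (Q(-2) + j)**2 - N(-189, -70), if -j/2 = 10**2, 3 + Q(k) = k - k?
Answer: 576925/14 ≈ 41209.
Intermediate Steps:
Q(k) = -3 (Q(k) = -3 + (k - k) = -3 + 0 = -3)
j = -200 (j = -2*10**2 = -2*100 = -200)
N(Z, K) = -8 - 113/(56 + K) (N(Z, K) = -8 + (-42 - 71)/(56 + K) = -8 - 113/(56 + K))
(Q(-2) + j)**2 - N(-189, -70) = (-3 - 200)**2 - (-561 - 8*(-70))/(56 - 70) = (-203)**2 - (-561 + 560)/(-14) = 41209 - (-1)*(-1)/14 = 41209 - 1*1/14 = 41209 - 1/14 = 576925/14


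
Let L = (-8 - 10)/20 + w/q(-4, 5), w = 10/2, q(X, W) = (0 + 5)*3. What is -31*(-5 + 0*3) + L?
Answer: 4633/30 ≈ 154.43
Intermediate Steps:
q(X, W) = 15 (q(X, W) = 5*3 = 15)
w = 5 (w = 10*(½) = 5)
L = -17/30 (L = (-8 - 10)/20 + 5/15 = -18*1/20 + 5*(1/15) = -9/10 + ⅓ = -17/30 ≈ -0.56667)
-31*(-5 + 0*3) + L = -31*(-5 + 0*3) - 17/30 = -31*(-5 + 0) - 17/30 = -31*(-5) - 17/30 = 155 - 17/30 = 4633/30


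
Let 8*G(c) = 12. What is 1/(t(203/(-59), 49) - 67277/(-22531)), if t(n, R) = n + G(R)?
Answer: 2658658/2779087 ≈ 0.95667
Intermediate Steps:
G(c) = 3/2 (G(c) = (⅛)*12 = 3/2)
t(n, R) = 3/2 + n (t(n, R) = n + 3/2 = 3/2 + n)
1/(t(203/(-59), 49) - 67277/(-22531)) = 1/((3/2 + 203/(-59)) - 67277/(-22531)) = 1/((3/2 + 203*(-1/59)) - 67277*(-1/22531)) = 1/((3/2 - 203/59) + 67277/22531) = 1/(-229/118 + 67277/22531) = 1/(2779087/2658658) = 2658658/2779087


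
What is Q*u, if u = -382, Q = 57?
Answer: -21774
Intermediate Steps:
Q*u = 57*(-382) = -21774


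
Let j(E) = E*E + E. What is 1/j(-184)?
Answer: 1/33672 ≈ 2.9698e-5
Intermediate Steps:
j(E) = E + E² (j(E) = E² + E = E + E²)
1/j(-184) = 1/(-184*(1 - 184)) = 1/(-184*(-183)) = 1/33672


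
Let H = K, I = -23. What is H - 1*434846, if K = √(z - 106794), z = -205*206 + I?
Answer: -434846 + I*√149047 ≈ -4.3485e+5 + 386.07*I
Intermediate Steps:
z = -42253 (z = -205*206 - 23 = -42230 - 23 = -42253)
K = I*√149047 (K = √(-42253 - 106794) = √(-149047) = I*√149047 ≈ 386.07*I)
H = I*√149047 ≈ 386.07*I
H - 1*434846 = I*√149047 - 1*434846 = I*√149047 - 434846 = -434846 + I*√149047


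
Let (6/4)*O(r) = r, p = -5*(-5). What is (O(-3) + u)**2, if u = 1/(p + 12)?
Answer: 5329/1369 ≈ 3.8926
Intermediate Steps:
p = 25
O(r) = 2*r/3
u = 1/37 (u = 1/(25 + 12) = 1/37 ≈ 0.027027)
(O(-3) + u)**2 = ((2/3)*(-3) + 1/37)**2 = (-2 + 1/37)**2 = (-73/37)**2 = 5329/1369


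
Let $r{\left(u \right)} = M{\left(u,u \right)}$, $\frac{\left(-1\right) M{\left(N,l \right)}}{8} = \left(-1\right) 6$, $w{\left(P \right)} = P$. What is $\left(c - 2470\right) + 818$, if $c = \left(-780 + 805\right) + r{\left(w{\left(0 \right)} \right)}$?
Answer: $-1579$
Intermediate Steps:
$M{\left(N,l \right)} = 48$ ($M{\left(N,l \right)} = - 8 \left(\left(-1\right) 6\right) = \left(-8\right) \left(-6\right) = 48$)
$r{\left(u \right)} = 48$
$c = 73$ ($c = \left(-780 + 805\right) + 48 = 25 + 48 = 73$)
$\left(c - 2470\right) + 818 = \left(73 - 2470\right) + 818 = -2397 + 818 = -1579$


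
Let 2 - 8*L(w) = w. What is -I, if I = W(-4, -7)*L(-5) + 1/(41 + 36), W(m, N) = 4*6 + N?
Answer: -9171/616 ≈ -14.888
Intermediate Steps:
W(m, N) = 24 + N
L(w) = ¼ - w/8
I = 9171/616 (I = (24 - 7)*(¼ - ⅛*(-5)) + 1/(41 + 36) = 17*(¼ + 5/8) + 1/77 = 17*(7/8) + 1/77 = 119/8 + 1/77 = 9171/616 ≈ 14.888)
-I = -1*9171/616 = -9171/616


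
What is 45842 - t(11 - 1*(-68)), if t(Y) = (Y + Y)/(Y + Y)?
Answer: 45841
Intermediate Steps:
t(Y) = 1 (t(Y) = (2*Y)/((2*Y)) = (2*Y)*(1/(2*Y)) = 1)
45842 - t(11 - 1*(-68)) = 45842 - 1*1 = 45842 - 1 = 45841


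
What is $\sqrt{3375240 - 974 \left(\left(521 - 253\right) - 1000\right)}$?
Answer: $4 \sqrt{255513} \approx 2021.9$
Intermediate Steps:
$\sqrt{3375240 - 974 \left(\left(521 - 253\right) - 1000\right)} = \sqrt{3375240 - 974 \left(268 - 1000\right)} = \sqrt{3375240 - -712968} = \sqrt{3375240 + 712968} = \sqrt{4088208} = 4 \sqrt{255513}$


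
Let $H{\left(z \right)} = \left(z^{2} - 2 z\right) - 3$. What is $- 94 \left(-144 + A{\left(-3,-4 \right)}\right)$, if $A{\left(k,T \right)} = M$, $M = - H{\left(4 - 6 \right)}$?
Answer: $14006$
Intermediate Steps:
$H{\left(z \right)} = -3 + z^{2} - 2 z$
$M = -5$ ($M = - (-3 + \left(4 - 6\right)^{2} - 2 \left(4 - 6\right)) = - (-3 + \left(-2\right)^{2} - -4) = - (-3 + 4 + 4) = \left(-1\right) 5 = -5$)
$A{\left(k,T \right)} = -5$
$- 94 \left(-144 + A{\left(-3,-4 \right)}\right) = - 94 \left(-144 - 5\right) = \left(-94\right) \left(-149\right) = 14006$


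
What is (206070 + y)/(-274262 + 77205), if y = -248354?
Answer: 42284/197057 ≈ 0.21458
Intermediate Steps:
(206070 + y)/(-274262 + 77205) = (206070 - 248354)/(-274262 + 77205) = -42284/(-197057) = -42284*(-1/197057) = 42284/197057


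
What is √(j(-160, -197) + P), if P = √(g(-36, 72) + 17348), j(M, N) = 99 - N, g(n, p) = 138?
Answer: √(296 + √17486) ≈ 20.694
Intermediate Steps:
P = √17486 (P = √(138 + 17348) = √17486 ≈ 132.23)
√(j(-160, -197) + P) = √((99 - 1*(-197)) + √17486) = √((99 + 197) + √17486) = √(296 + √17486)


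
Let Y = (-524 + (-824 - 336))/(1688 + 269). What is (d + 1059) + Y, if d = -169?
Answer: 1740046/1957 ≈ 889.14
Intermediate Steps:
Y = -1684/1957 (Y = (-524 - 1160)/1957 = -1684*1/1957 = -1684/1957 ≈ -0.86050)
(d + 1059) + Y = (-169 + 1059) - 1684/1957 = 890 - 1684/1957 = 1740046/1957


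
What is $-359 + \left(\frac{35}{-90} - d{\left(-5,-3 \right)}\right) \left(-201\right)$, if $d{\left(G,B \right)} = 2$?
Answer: $\frac{727}{6} \approx 121.17$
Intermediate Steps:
$-359 + \left(\frac{35}{-90} - d{\left(-5,-3 \right)}\right) \left(-201\right) = -359 + \left(\frac{35}{-90} - 2\right) \left(-201\right) = -359 + \left(35 \left(- \frac{1}{90}\right) - 2\right) \left(-201\right) = -359 + \left(- \frac{7}{18} - 2\right) \left(-201\right) = -359 - - \frac{2881}{6} = -359 + \frac{2881}{6} = \frac{727}{6}$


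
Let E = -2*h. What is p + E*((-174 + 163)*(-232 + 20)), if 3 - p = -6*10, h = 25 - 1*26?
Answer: 4727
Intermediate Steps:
h = -1 (h = 25 - 26 = -1)
E = 2 (E = -2*(-1) = 2)
p = 63 (p = 3 - (-6)*10 = 3 - 1*(-60) = 3 + 60 = 63)
p + E*((-174 + 163)*(-232 + 20)) = 63 + 2*((-174 + 163)*(-232 + 20)) = 63 + 2*(-11*(-212)) = 63 + 2*2332 = 63 + 4664 = 4727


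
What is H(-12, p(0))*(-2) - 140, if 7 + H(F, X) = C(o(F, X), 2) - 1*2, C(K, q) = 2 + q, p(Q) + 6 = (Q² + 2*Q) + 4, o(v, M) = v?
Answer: -130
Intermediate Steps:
p(Q) = -2 + Q² + 2*Q (p(Q) = -6 + ((Q² + 2*Q) + 4) = -6 + (4 + Q² + 2*Q) = -2 + Q² + 2*Q)
H(F, X) = -5 (H(F, X) = -7 + ((2 + 2) - 1*2) = -7 + (4 - 2) = -7 + 2 = -5)
H(-12, p(0))*(-2) - 140 = -5*(-2) - 140 = 10 - 140 = -130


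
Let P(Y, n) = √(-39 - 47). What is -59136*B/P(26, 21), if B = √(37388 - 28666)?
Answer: 413952*I*√3827/43 ≈ 5.9554e+5*I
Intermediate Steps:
P(Y, n) = I*√86 (P(Y, n) = √(-86) = I*√86)
B = 7*√178 (B = √8722 = 7*√178 ≈ 93.392)
-59136*B/P(26, 21) = -59136*(-7*I*√3827/43) = -(-413952)*I*√3827/43 = 413952*I*√3827/43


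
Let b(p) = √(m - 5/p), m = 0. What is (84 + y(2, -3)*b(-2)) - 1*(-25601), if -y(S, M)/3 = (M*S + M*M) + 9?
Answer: 25685 - 18*√10 ≈ 25628.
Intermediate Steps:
y(S, M) = -27 - 3*M² - 3*M*S (y(S, M) = -3*((M*S + M*M) + 9) = -3*((M*S + M²) + 9) = -3*((M² + M*S) + 9) = -3*(9 + M² + M*S) = -27 - 3*M² - 3*M*S)
b(p) = √5*√(-1/p) (b(p) = √(0 - 5/p) = √(-5/p) = √5*√(-1/p))
(84 + y(2, -3)*b(-2)) - 1*(-25601) = (84 + (-27 - 3*(-3)² - 3*(-3)*2)*(√5*√(-1/(-2)))) - 1*(-25601) = (84 + (-27 - 3*9 + 18)*(√5*√(-1*(-½)))) + 25601 = (84 + (-27 - 27 + 18)*(√5*√(½))) + 25601 = (84 - 36*√5*√2/2) + 25601 = (84 - 18*√10) + 25601 = 25685 - 18*√10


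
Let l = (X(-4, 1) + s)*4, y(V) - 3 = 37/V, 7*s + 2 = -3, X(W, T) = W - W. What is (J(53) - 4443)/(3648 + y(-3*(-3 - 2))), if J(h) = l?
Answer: -466815/383614 ≈ -1.2169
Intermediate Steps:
X(W, T) = 0
s = -5/7 (s = -2/7 + (1/7)*(-3) = -2/7 - 3/7 = -5/7 ≈ -0.71429)
y(V) = 3 + 37/V
l = -20/7 (l = (0 - 5/7)*4 = -5/7*4 = -20/7 ≈ -2.8571)
J(h) = -20/7
(J(53) - 4443)/(3648 + y(-3*(-3 - 2))) = (-20/7 - 4443)/(3648 + (3 + 37/((-3*(-3 - 2))))) = -31121/(7*(3648 + (3 + 37/((-3*(-5)))))) = -31121/(7*(3648 + (3 + 37/15))) = -31121/(7*(3648 + 82/15)) = -31121/(7*54802/15) = -31121/7*15/54802 = -466815/383614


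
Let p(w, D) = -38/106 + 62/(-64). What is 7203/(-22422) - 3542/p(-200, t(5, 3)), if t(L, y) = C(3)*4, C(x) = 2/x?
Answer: 44892647317/16823974 ≈ 2668.4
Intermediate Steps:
t(L, y) = 8/3 (t(L, y) = (2/3)*4 = (2*(⅓))*4 = (⅔)*4 = 8/3)
p(w, D) = -2251/1696 (p(w, D) = -38*1/106 + 62*(-1/64) = -19/53 - 31/32 = -2251/1696)
7203/(-22422) - 3542/p(-200, t(5, 3)) = 7203/(-22422) - 3542/(-2251/1696) = 7203*(-1/22422) - 3542*(-1696/2251) = -2401/7474 + 6007232/2251 = 44892647317/16823974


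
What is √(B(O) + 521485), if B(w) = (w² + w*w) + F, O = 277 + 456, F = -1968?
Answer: √1594095 ≈ 1262.6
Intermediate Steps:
O = 733
B(w) = -1968 + 2*w² (B(w) = (w² + w*w) - 1968 = (w² + w²) - 1968 = 2*w² - 1968 = -1968 + 2*w²)
√(B(O) + 521485) = √((-1968 + 2*733²) + 521485) = √((-1968 + 2*537289) + 521485) = √((-1968 + 1074578) + 521485) = √(1072610 + 521485) = √1594095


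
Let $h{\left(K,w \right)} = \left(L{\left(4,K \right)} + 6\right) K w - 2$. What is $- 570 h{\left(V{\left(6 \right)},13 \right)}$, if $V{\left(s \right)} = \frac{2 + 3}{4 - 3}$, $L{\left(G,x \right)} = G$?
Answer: $-369360$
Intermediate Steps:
$V{\left(s \right)} = 5$ ($V{\left(s \right)} = \frac{5}{1} = 5 \cdot 1 = 5$)
$h{\left(K,w \right)} = -2 + 10 K w$ ($h{\left(K,w \right)} = \left(4 + 6\right) K w - 2 = 10 K w - 2 = -2 + 10 K w$)
$- 570 h{\left(V{\left(6 \right)},13 \right)} = - 570 \left(-2 + 10 \cdot 5 \cdot 13\right) = - 570 \left(-2 + 650\right) = \left(-570\right) 648 = -369360$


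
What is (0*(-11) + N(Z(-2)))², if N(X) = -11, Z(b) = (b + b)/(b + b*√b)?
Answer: 121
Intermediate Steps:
Z(b) = 2*b/(b + b^(3/2)) (Z(b) = (2*b)/(b + b^(3/2)) = 2*b/(b + b^(3/2)))
(0*(-11) + N(Z(-2)))² = (0*(-11) - 11)² = (0 - 11)² = (-11)² = 121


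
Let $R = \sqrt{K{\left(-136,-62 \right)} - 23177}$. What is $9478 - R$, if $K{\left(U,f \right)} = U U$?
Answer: $9478 - i \sqrt{4681} \approx 9478.0 - 68.418 i$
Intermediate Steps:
$K{\left(U,f \right)} = U^{2}$
$R = i \sqrt{4681}$ ($R = \sqrt{\left(-136\right)^{2} - 23177} = \sqrt{18496 - 23177} = \sqrt{-4681} = i \sqrt{4681} \approx 68.418 i$)
$9478 - R = 9478 - i \sqrt{4681}$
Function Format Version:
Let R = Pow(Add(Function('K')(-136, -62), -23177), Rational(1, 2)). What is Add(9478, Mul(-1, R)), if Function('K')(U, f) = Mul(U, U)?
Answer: Add(9478, Mul(-1, I, Pow(4681, Rational(1, 2)))) ≈ Add(9478.0, Mul(-68.418, I))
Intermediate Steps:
Function('K')(U, f) = Pow(U, 2)
R = Mul(I, Pow(4681, Rational(1, 2))) (R = Pow(Add(Pow(-136, 2), -23177), Rational(1, 2)) = Pow(Add(18496, -23177), Rational(1, 2)) = Pow(-4681, Rational(1, 2)) = Mul(I, Pow(4681, Rational(1, 2))) ≈ Mul(68.418, I))
Add(9478, Mul(-1, R)) = Add(9478, Mul(-1, Mul(I, Pow(4681, Rational(1, 2))))) = Add(9478, Mul(-1, I, Pow(4681, Rational(1, 2))))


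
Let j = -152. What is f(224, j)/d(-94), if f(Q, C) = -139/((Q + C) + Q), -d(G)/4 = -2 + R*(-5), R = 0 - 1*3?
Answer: 139/15392 ≈ 0.0090307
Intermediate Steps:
R = -3 (R = 0 - 3 = -3)
d(G) = -52 (d(G) = -4*(-2 - 3*(-5)) = -4*(-2 + 15) = -4*13 = -52)
f(Q, C) = -139/(C + 2*Q) (f(Q, C) = -139/((C + Q) + Q) = -139/(C + 2*Q))
f(224, j)/d(-94) = -139/(-152 + 2*224)/(-52) = -139/(-152 + 448)*(-1/52) = -139/296*(-1/52) = 139/15392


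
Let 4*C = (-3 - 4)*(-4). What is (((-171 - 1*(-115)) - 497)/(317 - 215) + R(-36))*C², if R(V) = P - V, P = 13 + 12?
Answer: 277781/102 ≈ 2723.3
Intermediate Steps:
P = 25
R(V) = 25 - V
C = 7 (C = ((-3 - 4)*(-4))/4 = (-7*(-4))/4 = (¼)*28 = 7)
(((-171 - 1*(-115)) - 497)/(317 - 215) + R(-36))*C² = (((-171 - 1*(-115)) - 497)/(317 - 215) + (25 - 1*(-36)))*7² = (((-171 + 115) - 497)/102 + (25 + 36))*49 = ((-56 - 497)*(1/102) + 61)*49 = (-553*1/102 + 61)*49 = (-553/102 + 61)*49 = (5669/102)*49 = 277781/102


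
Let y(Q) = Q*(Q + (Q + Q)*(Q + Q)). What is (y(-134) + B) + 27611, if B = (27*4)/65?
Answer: -622625077/65 ≈ -9.5788e+6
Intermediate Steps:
B = 108/65 (B = 108*(1/65) = 108/65 ≈ 1.6615)
y(Q) = Q*(Q + 4*Q²) (y(Q) = Q*(Q + (2*Q)*(2*Q)) = Q*(Q + 4*Q²))
(y(-134) + B) + 27611 = ((-134)²*(1 + 4*(-134)) + 108/65) + 27611 = (17956*(1 - 536) + 108/65) + 27611 = (17956*(-535) + 108/65) + 27611 = (-9606460 + 108/65) + 27611 = -624419792/65 + 27611 = -622625077/65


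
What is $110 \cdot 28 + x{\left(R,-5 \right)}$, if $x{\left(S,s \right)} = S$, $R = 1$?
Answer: $3081$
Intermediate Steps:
$110 \cdot 28 + x{\left(R,-5 \right)} = 110 \cdot 28 + 1 = 3080 + 1 = 3081$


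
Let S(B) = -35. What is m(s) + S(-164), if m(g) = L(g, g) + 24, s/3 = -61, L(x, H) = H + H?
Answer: -377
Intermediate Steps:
L(x, H) = 2*H
s = -183 (s = 3*(-61) = -183)
m(g) = 24 + 2*g (m(g) = 2*g + 24 = 24 + 2*g)
m(s) + S(-164) = (24 + 2*(-183)) - 35 = (24 - 366) - 35 = -342 - 35 = -377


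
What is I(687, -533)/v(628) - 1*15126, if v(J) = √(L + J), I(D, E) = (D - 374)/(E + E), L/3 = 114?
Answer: -15126 - 313*√970/1034020 ≈ -15126.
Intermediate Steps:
L = 342 (L = 3*114 = 342)
I(D, E) = (-374 + D)/(2*E) (I(D, E) = (-374 + D)/((2*E)) = (-374 + D)*(1/(2*E)) = (-374 + D)/(2*E))
v(J) = √(342 + J)
I(687, -533)/v(628) - 1*15126 = ((½)*(-374 + 687)/(-533))/(√(342 + 628)) - 1*15126 = ((½)*(-1/533)*313)/(√970) - 15126 = -313*√970/1034020 - 15126 = -15126 - 313*√970/1034020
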